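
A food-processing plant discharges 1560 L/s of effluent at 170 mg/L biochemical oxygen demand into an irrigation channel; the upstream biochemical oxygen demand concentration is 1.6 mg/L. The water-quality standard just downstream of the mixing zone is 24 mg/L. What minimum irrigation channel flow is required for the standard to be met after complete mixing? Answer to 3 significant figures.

10200 L/s

Set C_mix = 24: (Q·1.600 + 1560·170.0) / (Q + 1560) = 24
→ Q = 1560·(170.0 − 24)/(24 − 1.600) = 10170 L/s.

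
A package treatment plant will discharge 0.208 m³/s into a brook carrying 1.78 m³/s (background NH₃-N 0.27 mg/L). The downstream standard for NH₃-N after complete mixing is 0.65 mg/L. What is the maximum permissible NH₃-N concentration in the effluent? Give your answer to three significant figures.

At the limit, (Qr·Cr + Qe·Cₑ)/(Qr + Qe) = 0.65:
Cₑ = (1.988·0.65 − 1.780·0.2700) / 0.2080 = 3.902 mg/L.

3.90 mg/L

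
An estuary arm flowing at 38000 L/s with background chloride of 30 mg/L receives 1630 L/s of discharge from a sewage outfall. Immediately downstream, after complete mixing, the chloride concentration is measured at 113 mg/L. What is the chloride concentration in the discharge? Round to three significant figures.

2050 mg/L

Mass balance: 38000·30.00 + 1630·Cₑ = 39630·113.0
→ Cₑ = (39630·113.0 − 38000·30.00) / 1630 = 2048 mg/L.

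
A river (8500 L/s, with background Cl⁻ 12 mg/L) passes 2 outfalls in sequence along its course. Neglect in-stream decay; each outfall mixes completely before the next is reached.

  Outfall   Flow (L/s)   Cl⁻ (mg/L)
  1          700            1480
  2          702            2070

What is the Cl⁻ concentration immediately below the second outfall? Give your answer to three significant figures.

262 mg/L

After outfall 1: Q = 8500 + 700.0 = 9200 L/s; C = (8500·12.00 + 700.0·1480)/9200 = 123.7 mg/L.
After outfall 2: Q = 9200 + 702.0 = 9902 L/s; C = (9200·123.7 + 702.0·2070)/9902 = 261.7 mg/L.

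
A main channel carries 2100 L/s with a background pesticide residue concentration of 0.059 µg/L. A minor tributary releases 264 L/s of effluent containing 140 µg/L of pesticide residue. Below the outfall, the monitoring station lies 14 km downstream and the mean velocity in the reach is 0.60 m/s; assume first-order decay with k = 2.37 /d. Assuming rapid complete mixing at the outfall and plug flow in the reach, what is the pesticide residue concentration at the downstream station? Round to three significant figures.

8.27 µg/L

Mixed concentration C = ΣQC/ΣQ = (2100·0.05900 + 264.0·140.0) / 2364 = 37080/2364 = 15.69 µg/L.
Travel time t = 14·1000 / 0.60 = 23330 s = 6.481 h.
First-order decay: C = 15.69·exp(−k·t) = 15.69·0.5273 = 8.271 µg/L.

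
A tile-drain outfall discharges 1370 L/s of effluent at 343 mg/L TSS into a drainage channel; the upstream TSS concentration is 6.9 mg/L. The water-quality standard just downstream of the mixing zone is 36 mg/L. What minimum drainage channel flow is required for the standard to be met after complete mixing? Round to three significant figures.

14500 L/s

Set C_mix = 36: (Q·6.900 + 1370·343.0) / (Q + 1370) = 36
→ Q = 1370·(343.0 − 36)/(36 − 6.900) = 14450 L/s.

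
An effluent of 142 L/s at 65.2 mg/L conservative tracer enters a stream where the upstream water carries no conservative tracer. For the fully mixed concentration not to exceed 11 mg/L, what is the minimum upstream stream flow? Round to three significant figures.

700 L/s

Set C_mix = 11: (Q·0 + 142.0·65.20) / (Q + 142.0) = 11
→ Q = 142.0·(65.20 − 11)/(11 − 0) = 699.7 L/s.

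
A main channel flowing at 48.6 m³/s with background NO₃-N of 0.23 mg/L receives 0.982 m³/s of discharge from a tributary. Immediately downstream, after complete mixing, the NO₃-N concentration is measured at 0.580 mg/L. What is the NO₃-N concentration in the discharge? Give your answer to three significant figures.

17.9 mg/L

Mass balance: 48.60·0.2300 + 0.9820·Cₑ = 49.58·0.5800
→ Cₑ = (49.58·0.5800 − 48.60·0.2300) / 0.9820 = 17.90 mg/L.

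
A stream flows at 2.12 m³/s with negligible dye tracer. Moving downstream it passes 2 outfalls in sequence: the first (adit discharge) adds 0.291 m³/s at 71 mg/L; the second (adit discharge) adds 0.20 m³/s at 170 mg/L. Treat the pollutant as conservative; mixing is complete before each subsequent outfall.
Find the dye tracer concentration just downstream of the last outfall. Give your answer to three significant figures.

Below outfall 1: Q → 2.411 m³/s, C = (2.120·0 + 0.2910·71.00)/2.411 = 8.569 mg/L.
Below outfall 2: Q → 2.611 m³/s, C = (2.411·8.569 + 0.2000·170.0)/2.611 = 20.93 mg/L.

20.9 mg/L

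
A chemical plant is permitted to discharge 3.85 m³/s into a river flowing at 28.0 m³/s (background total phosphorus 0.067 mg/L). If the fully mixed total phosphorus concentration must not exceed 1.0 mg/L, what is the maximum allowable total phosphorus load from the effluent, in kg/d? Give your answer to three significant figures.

2590 kg/d

Mass balance at the limit: 28.00·0.06700 + 3.850·Cₑ = 31.85·1.0 → Cₑ = 7.785 mg/L.
Load = 3.850 m³/s × 7.785 g/m³ × 86 400 s/d = 2590 kg/d.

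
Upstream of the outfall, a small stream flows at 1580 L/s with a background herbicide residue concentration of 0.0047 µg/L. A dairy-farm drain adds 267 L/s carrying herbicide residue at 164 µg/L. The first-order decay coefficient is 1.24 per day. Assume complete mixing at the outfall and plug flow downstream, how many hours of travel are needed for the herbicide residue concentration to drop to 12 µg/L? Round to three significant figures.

After mixing, C = (1580·0.004700 + 267.0·164.0) / 1847 = 43800/1847 = 23.71 µg/L.
23.71·exp(−k·t) = 12 → t = ln(23.71/12)/k = 47450 s = 13.18 h.

13.2 h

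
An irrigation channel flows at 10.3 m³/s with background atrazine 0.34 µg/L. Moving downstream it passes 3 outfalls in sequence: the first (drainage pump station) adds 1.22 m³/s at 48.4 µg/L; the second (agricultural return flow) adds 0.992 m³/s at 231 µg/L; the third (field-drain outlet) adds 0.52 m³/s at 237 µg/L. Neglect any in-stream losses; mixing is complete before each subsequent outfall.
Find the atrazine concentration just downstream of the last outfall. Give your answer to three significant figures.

31.8 µg/L

Below outfall 1: Q → 11.52 m³/s, C = (10.30·0.3400 + 1.220·48.40)/11.52 = 5.430 µg/L.
Below outfall 2: Q → 12.51 m³/s, C = (11.52·5.430 + 0.9920·231.0)/12.51 = 23.31 µg/L.
Below outfall 3: Q → 13.03 m³/s, C = (12.51·23.31 + 0.5200·237.0)/13.03 = 31.84 µg/L.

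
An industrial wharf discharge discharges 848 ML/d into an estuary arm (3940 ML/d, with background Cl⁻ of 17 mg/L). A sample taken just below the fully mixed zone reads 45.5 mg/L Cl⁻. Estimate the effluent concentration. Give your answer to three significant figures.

178 mg/L

Mass balance: 3940·17.00 + 848.0·Cₑ = 4788·45.50
→ Cₑ = (4788·45.50 − 3940·17.00) / 848.0 = 177.9 mg/L.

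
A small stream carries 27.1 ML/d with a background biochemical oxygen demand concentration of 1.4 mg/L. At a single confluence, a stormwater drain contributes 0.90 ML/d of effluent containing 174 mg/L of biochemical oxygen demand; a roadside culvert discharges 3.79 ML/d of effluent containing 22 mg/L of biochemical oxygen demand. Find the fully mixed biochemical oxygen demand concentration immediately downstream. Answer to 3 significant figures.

8.74 mg/L

Conservation of mass: C = (27.10·1.400 + 0.9000·174.0 + 3.790·22.00) / 31.79 = 277.9/31.79 = 8.742 mg/L.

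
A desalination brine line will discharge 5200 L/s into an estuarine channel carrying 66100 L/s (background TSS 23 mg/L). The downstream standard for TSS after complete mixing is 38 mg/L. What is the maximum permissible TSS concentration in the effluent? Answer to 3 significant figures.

At the limit, (Qr·Cr + Qe·Cₑ)/(Qr + Qe) = 38:
Cₑ = (71300·38 − 66100·23.00) / 5200 = 228.7 mg/L.

229 mg/L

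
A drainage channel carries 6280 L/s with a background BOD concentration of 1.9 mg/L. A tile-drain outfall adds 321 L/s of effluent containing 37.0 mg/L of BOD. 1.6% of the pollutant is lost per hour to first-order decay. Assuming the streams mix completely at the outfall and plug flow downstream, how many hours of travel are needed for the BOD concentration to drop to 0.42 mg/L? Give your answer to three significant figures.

133 h

After mixing, C = (6280·1.900 + 321.0·37.00) / 6601 = 23810/6601 = 3.607 mg/L.
1.6%/h lost → k = −ln(1 − 0.016) = 0.01613 h⁻¹.
3.607·exp(−k·t) = 0.42 → t = ln(3.607/0.42)/k = 479900 s = 133.3 h.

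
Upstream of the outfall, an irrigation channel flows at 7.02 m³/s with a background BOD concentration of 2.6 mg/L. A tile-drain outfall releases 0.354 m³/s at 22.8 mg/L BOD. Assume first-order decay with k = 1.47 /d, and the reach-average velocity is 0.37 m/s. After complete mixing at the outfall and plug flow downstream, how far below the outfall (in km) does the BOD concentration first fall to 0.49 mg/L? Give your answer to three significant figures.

43.2 km

Mass balance: C = (7.020·2.600 + 0.3540·22.80) / 7.374 = 26.32/7.374 = 3.570 mg/L.
Set 3.570·exp(−k·t) = 0.49 → t = ln(3.570/0.49)/k = 116700 s = 32.42 h.
Distance = v·t = 0.37·116700 = 43190 m = 43.19 km.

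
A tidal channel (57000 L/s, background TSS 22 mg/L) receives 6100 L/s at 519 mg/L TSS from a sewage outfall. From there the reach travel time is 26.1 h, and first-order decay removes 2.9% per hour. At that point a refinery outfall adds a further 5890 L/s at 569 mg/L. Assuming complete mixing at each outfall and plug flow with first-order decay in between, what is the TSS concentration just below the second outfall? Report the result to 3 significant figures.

Flow-weighted average: C = (57000·22.00 + 6100·519.0) / 63100 = 4420000/63100 = 70.05 mg/L; combined flow 63100 L/s.
2.9%/h lost → k = −ln(1 − 0.029) = 0.02943 h⁻¹.
First-order decay: C = 70.05·exp(−k·t) = 70.05·0.4639 = 32.49 mg/L.
At the second outfall, C = (63100·32.49 + 5890·569.0) / (63100 + 5890) = 78.30 mg/L.

78.3 mg/L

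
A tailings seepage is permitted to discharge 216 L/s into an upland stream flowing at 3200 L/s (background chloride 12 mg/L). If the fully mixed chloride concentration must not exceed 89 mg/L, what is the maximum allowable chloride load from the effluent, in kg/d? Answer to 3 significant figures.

22900 kg/d

Mass balance at the limit: 3200·12.00 + 216.0·Cₑ = 3416·89 → Cₑ = 1230 mg/L.
216.0 L/s = 0.2160 m³/s. Load = 0.2160 m³/s × 1230 g/m³ × 86 400 s/d = 22950 kg/d.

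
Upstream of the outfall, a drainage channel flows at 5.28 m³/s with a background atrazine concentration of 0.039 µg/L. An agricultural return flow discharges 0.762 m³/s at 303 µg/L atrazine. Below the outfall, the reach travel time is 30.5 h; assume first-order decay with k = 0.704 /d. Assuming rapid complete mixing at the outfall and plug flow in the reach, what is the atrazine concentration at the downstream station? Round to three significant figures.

Mass balance: C = (5.280·0.03900 + 0.7620·303.0) / 6.042 = 231.1/6.042 = 38.25 µg/L.
Decay over the reach: 38.25·exp(−kt) = 38.25·0.4087 = 15.63 µg/L.

15.6 µg/L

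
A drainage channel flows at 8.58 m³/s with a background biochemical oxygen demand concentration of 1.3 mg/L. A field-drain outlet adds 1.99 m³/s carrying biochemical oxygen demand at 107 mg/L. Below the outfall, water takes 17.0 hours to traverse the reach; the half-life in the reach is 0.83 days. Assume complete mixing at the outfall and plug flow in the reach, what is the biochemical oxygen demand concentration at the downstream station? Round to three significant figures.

Mixed concentration C = ΣQC/ΣQ = (8.580·1.300 + 1.990·107.0) / 10.57 = 224.1/10.57 = 21.20 mg/L.
Half-life 0.83 d → k = ln 2 / 0.83 = 0.8351 d⁻¹.
Applying C = C₀e^(−kt): 21.20 × 0.5535 = 11.73 mg/L.

11.7 mg/L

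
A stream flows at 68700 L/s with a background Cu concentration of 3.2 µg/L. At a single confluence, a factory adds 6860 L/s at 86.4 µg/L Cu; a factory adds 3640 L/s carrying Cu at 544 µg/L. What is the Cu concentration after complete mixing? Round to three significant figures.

35.3 µg/L

Mass balance: C = (68700·3.200 + 6860·86.40 + 3640·544.0) / 79200 = 2793000/79200 = 35.26 µg/L.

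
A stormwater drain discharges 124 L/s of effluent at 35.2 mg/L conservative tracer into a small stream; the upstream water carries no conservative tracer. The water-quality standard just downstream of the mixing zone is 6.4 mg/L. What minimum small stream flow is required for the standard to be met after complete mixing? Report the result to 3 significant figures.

Set C_mix = 6.4: (Q·0 + 124.0·35.20) / (Q + 124.0) = 6.4
→ Q = 124.0·(35.20 − 6.4)/(6.4 − 0) = 558.0 L/s.

558 L/s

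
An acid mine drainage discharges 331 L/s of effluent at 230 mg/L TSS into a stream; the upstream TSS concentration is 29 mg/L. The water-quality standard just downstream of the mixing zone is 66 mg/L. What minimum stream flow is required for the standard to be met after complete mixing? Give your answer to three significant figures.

Set C_mix = 66: (Q·29.00 + 331.0·230.0) / (Q + 331.0) = 66
→ Q = 331.0·(230.0 − 66)/(66 − 29.00) = 1467 L/s.

1470 L/s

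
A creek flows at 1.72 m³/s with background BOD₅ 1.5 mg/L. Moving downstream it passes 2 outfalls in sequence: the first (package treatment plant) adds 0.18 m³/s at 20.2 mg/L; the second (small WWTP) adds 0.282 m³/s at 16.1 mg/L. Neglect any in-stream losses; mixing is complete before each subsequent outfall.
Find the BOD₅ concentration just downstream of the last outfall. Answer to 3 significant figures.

Outfall 1: combined Q = 1.900 m³/s; C = (1.720·1.500 + 0.1800·20.20)/1.900 = 3.272 mg/L.
Outfall 2: combined Q = 2.182 m³/s; C = (1.900·3.272 + 0.2820·16.10)/2.182 = 4.930 mg/L.

4.93 mg/L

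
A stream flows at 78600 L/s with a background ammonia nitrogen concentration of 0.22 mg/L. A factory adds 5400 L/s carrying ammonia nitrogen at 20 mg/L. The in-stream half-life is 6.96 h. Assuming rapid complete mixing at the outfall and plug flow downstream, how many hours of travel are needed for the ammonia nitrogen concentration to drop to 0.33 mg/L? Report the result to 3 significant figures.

After mixing, C = (78600·0.2200 + 5400·20.00) / 84000 = 125300/84000 = 1.492 mg/L.
Half-life 6.96 h → k = ln 2 / 6.96 = 0.09959 h⁻¹ = 2.390 d⁻¹.
1.492·exp(−k·t) = 0.33 → t = ln(1.492/0.33)/k = 54530 s = 15.15 h.

15.1 h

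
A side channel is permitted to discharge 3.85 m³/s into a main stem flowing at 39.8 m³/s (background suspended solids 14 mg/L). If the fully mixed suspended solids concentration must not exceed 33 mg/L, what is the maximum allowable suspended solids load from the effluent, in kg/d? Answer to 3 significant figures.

Mass balance at the limit: 39.80·14.00 + 3.850·Cₑ = 43.65·33 → Cₑ = 229.4 mg/L.
Load = 3.850 m³/s × 229.4 g/m³ × 86 400 s/d = 76310 kg/d.

76300 kg/d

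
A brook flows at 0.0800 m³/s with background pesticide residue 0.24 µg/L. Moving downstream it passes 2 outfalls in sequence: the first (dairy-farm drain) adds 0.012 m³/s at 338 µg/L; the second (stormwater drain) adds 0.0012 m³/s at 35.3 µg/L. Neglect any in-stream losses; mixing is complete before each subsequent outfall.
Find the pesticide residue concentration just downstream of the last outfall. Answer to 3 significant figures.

44.2 µg/L

After outfall 1: Q = 0.08000 + 0.01200 = 0.09200 m³/s; C = (0.08000·0.2400 + 0.01200·338.0)/0.09200 = 44.30 µg/L.
After outfall 2: Q = 0.09200 + 0.001200 = 0.09320 m³/s; C = (0.09200·44.30 + 0.001200·35.30)/0.09320 = 44.18 µg/L.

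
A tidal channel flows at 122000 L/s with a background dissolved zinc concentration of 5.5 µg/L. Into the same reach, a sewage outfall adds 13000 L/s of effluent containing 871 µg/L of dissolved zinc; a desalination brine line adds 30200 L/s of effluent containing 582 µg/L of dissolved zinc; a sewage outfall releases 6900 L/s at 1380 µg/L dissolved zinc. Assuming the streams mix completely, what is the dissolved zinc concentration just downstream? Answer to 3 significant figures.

After mixing, C = (122000·5.500 + 13000·871.0 + 30200·582.0 + 6900·1380) / 172100 = 39090000/172100 = 227.1 µg/L.

227 µg/L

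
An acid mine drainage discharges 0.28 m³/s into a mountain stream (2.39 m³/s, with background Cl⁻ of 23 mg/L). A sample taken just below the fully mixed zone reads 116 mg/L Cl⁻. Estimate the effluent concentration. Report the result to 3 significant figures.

910 mg/L

Mass balance: 2.390·23.00 + 0.2800·Cₑ = 2.670·116.0
→ Cₑ = (2.670·116.0 − 2.390·23.00) / 0.2800 = 909.8 mg/L.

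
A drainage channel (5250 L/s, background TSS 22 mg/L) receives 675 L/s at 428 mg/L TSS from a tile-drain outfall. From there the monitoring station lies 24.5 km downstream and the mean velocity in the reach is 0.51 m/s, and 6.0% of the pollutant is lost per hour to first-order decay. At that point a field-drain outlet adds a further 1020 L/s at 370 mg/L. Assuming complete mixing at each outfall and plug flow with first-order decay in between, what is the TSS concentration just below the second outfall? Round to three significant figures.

79.8 mg/L

Mass balance: C = (5250·22.00 + 675.0·428.0) / 5925 = 404400/5925 = 68.25 mg/L; combined flow 5925 L/s.
Travel time t = 24.5·1000 / 0.51 = 48040 s = 13.34 h.
6.0%/h lost → k = −ln(1 − 0.06) = 0.06188 h⁻¹.
First-order decay: C = 68.25·exp(−k·t) = 68.25·0.4379 = 29.89 mg/L.
Second outfall: C = (5925·29.89 + 1020·370.0)/6945 = 79.84 mg/L.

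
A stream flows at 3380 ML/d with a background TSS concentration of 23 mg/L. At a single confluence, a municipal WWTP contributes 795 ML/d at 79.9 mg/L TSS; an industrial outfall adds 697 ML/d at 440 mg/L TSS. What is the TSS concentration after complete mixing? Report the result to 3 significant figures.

91.9 mg/L

Mixed concentration C = ΣQC/ΣQ = (3380·23.00 + 795.0·79.90 + 697.0·440.0) / 4872 = 447900/4872 = 91.94 mg/L.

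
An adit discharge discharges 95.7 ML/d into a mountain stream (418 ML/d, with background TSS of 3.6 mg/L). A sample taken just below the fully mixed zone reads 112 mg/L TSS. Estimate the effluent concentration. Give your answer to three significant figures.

585 mg/L

Mass balance: 418.0·3.600 + 95.70·Cₑ = 513.7·112.0
→ Cₑ = (513.7·112.0 − 418.0·3.600) / 95.70 = 585.5 mg/L.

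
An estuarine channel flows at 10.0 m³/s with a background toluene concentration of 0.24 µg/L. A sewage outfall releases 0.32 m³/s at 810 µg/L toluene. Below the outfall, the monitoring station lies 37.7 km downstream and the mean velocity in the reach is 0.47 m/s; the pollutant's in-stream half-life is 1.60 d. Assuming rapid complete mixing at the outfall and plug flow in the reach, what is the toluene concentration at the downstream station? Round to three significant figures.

17.0 µg/L

Conservation of mass: C = (10.00·0.2400 + 0.3200·810.0) / 10.32 = 261.6/10.32 = 25.35 µg/L.
Travel time t = 37.7·1000 / 0.47 = 80210 s = 22.28 h.
Half-life 1.60 d → k = ln 2 / 1.60 = 0.4332 d⁻¹.
After decay, C = 25.35 × e^(−kt) = 25.35 × 0.6689 = 16.95 µg/L.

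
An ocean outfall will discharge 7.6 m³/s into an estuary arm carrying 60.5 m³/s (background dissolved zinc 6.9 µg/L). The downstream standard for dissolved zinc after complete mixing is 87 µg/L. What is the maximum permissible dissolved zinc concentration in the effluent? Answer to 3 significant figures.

At the limit, (Qr·Cr + Qe·Cₑ)/(Qr + Qe) = 87:
Cₑ = (68.10·87 − 60.50·6.900) / 7.600 = 724.6 µg/L.

725 µg/L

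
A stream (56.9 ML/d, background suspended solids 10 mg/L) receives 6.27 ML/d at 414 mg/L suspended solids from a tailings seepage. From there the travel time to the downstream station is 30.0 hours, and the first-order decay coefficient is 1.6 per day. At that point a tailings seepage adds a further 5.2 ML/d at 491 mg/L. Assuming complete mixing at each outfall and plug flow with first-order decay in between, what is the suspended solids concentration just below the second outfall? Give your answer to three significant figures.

Conservation of mass: C = (56.90·10.00 + 6.270·414.0) / 63.17 = 3165/63.17 = 50.10 mg/L; combined flow 63.17 ML/d.
After decay, C = 50.10 × e^(−kt) = 50.10 × 0.1353 = 6.780 mg/L.
Second outfall: C = (63.17·6.780 + 5.200·491.0)/68.37 = 43.61 mg/L.

43.6 mg/L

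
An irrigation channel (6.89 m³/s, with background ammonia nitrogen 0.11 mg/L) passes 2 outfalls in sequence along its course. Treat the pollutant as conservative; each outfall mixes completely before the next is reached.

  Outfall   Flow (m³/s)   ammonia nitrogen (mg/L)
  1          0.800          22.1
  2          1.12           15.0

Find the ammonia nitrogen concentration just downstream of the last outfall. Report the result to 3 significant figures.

4.00 mg/L

After outfall 1: Q = 6.890 + 0.8000 = 7.690 m³/s; C = (6.890·0.1100 + 0.8000·22.10)/7.690 = 2.398 mg/L.
After outfall 2: Q = 7.690 + 1.120 = 8.810 m³/s; C = (7.690·2.398 + 1.120·15.00)/8.810 = 4.000 mg/L.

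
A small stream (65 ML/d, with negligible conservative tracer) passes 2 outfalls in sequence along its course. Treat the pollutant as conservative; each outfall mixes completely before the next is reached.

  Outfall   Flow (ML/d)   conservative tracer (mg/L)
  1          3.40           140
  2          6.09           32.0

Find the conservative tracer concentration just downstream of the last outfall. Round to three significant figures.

After outfall 1: Q = 65.00 + 3.400 = 68.40 ML/d; C = (65.00·0 + 3.400·140.0)/68.40 = 6.959 mg/L.
After outfall 2: Q = 68.40 + 6.090 = 74.49 ML/d; C = (68.40·6.959 + 6.090·32.00)/74.49 = 9.006 mg/L.

9.01 mg/L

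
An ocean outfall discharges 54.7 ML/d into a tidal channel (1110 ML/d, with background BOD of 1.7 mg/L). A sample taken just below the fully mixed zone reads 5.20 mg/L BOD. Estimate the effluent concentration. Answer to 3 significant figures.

Mass balance: 1110·1.700 + 54.70·Cₑ = 1165·5.200
→ Cₑ = (1165·5.200 − 1110·1.700) / 54.70 = 76.22 mg/L.

76.2 mg/L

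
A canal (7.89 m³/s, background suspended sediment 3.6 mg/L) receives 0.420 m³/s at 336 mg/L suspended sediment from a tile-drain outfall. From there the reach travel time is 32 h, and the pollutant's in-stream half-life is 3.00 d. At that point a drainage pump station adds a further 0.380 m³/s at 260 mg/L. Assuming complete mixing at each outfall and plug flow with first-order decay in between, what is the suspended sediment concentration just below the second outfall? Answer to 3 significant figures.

Conservation of mass: C = (7.890·3.600 + 0.4200·336.0) / 8.310 = 169.5/8.310 = 20.40 mg/L; combined flow 8.310 m³/s.
Half-life 3.00 d → k = ln 2 / 3.00 = 0.2310 d⁻¹.
First-order decay: C = 20.40·exp(−k·t) = 20.40·0.7349 = 14.99 mg/L.
Second outfall: C = (8.310·14.99 + 0.3800·260.0)/8.690 = 25.71 mg/L.

25.7 mg/L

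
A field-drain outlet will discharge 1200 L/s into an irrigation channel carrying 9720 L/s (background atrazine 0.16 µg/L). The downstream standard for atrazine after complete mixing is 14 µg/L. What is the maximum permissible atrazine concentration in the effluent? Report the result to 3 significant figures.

126 µg/L

At the limit, (Qr·Cr + Qe·Cₑ)/(Qr + Qe) = 14:
Cₑ = (10920·14 − 9720·0.1600) / 1200 = 126.1 µg/L.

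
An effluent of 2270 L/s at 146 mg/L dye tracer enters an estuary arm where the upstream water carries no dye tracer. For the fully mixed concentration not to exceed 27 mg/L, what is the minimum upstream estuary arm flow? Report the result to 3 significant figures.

10000 L/s

Set C_mix = 27: (Q·0 + 2270·146.0) / (Q + 2270) = 27
→ Q = 2270·(146.0 − 27)/(27 − 0) = 10000 L/s.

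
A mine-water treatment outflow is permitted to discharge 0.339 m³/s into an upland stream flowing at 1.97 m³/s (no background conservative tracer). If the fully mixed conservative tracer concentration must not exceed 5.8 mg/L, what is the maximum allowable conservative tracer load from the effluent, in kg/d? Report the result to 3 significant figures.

Mass balance at the limit: 1.970·0 + 0.3390·Cₑ = 2.309·5.8 → Cₑ = 39.51 mg/L.
Load = 0.3390 m³/s × 39.51 g/m³ × 86 400 s/d = 1157 kg/d.

1160 kg/d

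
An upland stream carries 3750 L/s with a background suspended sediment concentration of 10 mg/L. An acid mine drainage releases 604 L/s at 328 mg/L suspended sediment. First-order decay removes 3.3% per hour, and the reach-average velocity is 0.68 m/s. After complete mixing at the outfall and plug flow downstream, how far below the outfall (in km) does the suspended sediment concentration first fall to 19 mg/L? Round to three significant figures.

76.4 km

Mixed concentration C = ΣQC/ΣQ = (3750·10.00 + 604.0·328.0) / 4354 = 235600/4354 = 54.11 mg/L.
3.3%/h lost → k = −ln(1 − 0.033) = 0.03356 h⁻¹.
Set 54.11·exp(−k·t) = 19 → t = ln(54.11/19)/k = 112300 s = 31.19 h.
Distance = v·t = 0.68·112300 = 76350 m = 76.35 km.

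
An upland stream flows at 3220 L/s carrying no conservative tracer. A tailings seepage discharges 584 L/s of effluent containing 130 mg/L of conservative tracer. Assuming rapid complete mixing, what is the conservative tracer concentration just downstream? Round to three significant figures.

Conservation of mass: C = (3220·0 + 584.0·130.0) / 3804 = 75920/3804 = 19.96 mg/L.

20.0 mg/L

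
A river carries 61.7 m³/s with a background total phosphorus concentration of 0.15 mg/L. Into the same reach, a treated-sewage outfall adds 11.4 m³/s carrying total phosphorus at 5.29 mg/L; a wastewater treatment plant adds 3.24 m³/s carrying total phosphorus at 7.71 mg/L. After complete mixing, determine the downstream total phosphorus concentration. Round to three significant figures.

1.24 mg/L

Flow-weighted average: C = (61.70·0.1500 + 11.40·5.290 + 3.240·7.710) / 76.34 = 94.54/76.34 = 1.238 mg/L.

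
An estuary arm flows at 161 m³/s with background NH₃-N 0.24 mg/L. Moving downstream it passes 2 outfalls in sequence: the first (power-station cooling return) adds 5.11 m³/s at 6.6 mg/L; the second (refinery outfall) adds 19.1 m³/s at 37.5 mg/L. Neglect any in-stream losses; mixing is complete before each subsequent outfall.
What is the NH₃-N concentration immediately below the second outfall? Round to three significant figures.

4.26 mg/L

Below outfall 1: Q → 166.1 m³/s, C = (161.0·0.2400 + 5.110·6.600)/166.1 = 0.4357 mg/L.
Below outfall 2: Q → 185.2 m³/s, C = (166.1·0.4357 + 19.10·37.50)/185.2 = 4.258 mg/L.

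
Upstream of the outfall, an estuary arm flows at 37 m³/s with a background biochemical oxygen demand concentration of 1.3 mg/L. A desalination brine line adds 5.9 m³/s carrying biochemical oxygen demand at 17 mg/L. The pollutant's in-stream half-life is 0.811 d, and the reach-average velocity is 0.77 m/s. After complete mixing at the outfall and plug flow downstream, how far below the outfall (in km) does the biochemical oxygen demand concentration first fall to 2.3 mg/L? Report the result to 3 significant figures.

Mixed concentration C = ΣQC/ΣQ = (37.00·1.300 + 5.900·17.00) / 42.90 = 148.4/42.90 = 3.459 mg/L.
Half-life 0.811 d → k = ln 2 / 0.811 = 0.8547 d⁻¹.
Set 3.459·exp(−k·t) = 2.3 → t = ln(3.459/2.3)/k = 41260 s = 11.46 h.
Distance = v·t = 0.77·41260 = 31770 m = 31.77 km.

31.8 km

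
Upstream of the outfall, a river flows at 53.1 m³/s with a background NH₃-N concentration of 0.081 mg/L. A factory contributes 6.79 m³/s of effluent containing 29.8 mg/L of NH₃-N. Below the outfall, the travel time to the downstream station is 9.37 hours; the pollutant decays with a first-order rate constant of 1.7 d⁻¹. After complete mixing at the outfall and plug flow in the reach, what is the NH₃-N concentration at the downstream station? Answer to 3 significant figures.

1.78 mg/L

Conservation of mass: C = (53.10·0.08100 + 6.790·29.80) / 59.89 = 206.6/59.89 = 3.450 mg/L.
After decay, C = 3.450 × e^(−kt) = 3.450 × 0.5149 = 1.777 mg/L.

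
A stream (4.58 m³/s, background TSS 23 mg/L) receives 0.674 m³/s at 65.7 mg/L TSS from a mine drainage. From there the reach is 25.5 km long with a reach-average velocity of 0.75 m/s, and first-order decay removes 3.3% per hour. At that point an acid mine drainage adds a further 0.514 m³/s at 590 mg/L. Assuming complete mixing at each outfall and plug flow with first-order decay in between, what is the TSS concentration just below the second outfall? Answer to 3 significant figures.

71.5 mg/L

Conservation of mass: C = (4.580·23.00 + 0.6740·65.70) / 5.254 = 149.6/5.254 = 28.48 mg/L; combined flow 5.254 m³/s.
Travel time t = 25.5·1000 / 0.75 = 34000 s = 9.444 h.
3.3%/h lost → k = −ln(1 − 0.033) = 0.03356 h⁻¹.
Decay over the reach: 28.48·exp(−kt) = 28.48·0.7284 = 20.74 mg/L.
Second outfall: C = (5.254·20.74 + 0.5140·590.0)/5.768 = 71.47 mg/L.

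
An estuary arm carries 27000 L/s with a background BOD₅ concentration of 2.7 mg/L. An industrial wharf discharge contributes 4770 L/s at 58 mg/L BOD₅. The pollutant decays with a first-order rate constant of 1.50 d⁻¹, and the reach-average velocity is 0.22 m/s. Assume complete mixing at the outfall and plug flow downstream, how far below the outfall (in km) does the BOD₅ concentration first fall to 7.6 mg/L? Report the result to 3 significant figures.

Conservation of mass: C = (27000·2.700 + 4770·58.00) / 31770 = 349600/31770 = 11.00 mg/L.
Set 11.00·exp(−k·t) = 7.6 → t = ln(11.00/7.6)/k = 21310 s = 5.920 h.
Distance = v·t = 0.22·21310 = 4689 m = 4.689 km.

4.69 km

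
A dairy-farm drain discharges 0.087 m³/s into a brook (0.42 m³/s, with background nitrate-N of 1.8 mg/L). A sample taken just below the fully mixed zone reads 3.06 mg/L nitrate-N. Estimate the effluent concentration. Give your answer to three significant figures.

9.14 mg/L

Mass balance: 0.4200·1.800 + 0.08700·Cₑ = 0.5070·3.060
→ Cₑ = (0.5070·3.060 − 0.4200·1.800) / 0.08700 = 9.143 mg/L.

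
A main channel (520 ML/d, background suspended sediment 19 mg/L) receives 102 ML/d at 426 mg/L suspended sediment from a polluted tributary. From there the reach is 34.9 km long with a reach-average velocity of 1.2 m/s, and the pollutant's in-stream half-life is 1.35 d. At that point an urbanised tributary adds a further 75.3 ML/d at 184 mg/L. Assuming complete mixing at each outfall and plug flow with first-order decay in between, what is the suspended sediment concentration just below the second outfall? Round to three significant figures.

84.2 mg/L

Flow-weighted average: C = (520.0·19.00 + 102.0·426.0) / 622.0 = 53330/622.0 = 85.74 mg/L; combined flow 622.0 ML/d.
Travel time t = 34.9·1000 / 1.2 = 29080 s = 8.079 h.
Half-life 1.35 d → k = ln 2 / 1.35 = 0.5134 d⁻¹.
Applying C = C₀e^(−kt): 85.74 × 0.8413 = 72.13 mg/L.
Second outfall: C = (622.0·72.13 + 75.30·184.0)/697.3 = 84.21 mg/L.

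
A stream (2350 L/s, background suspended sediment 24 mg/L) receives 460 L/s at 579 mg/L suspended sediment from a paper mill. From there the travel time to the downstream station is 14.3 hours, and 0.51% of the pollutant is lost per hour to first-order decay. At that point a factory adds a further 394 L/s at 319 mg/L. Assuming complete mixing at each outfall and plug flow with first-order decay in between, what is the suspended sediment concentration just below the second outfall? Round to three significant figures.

Flow-weighted average: C = (2350·24.00 + 460.0·579.0) / 2810 = 322700/2810 = 114.9 mg/L; combined flow 2810 L/s.
0.51%/h lost → k = −ln(1 − 0.0051) = 0.005113 h⁻¹.
After decay, C = 114.9 × e^(−kt) = 114.9 × 0.9295 = 106.8 mg/L.
At the second outfall, C = (2810·106.8 + 394.0·319.0) / (2810 + 394.0) = 132.9 mg/L.

133 mg/L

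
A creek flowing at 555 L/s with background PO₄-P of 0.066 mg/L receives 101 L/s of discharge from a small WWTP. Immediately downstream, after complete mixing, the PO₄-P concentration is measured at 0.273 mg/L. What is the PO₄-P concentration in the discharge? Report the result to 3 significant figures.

1.41 mg/L

Mass balance: 555.0·0.06600 + 101.0·Cₑ = 656.0·0.2730
→ Cₑ = (656.0·0.2730 − 555.0·0.06600) / 101.0 = 1.410 mg/L.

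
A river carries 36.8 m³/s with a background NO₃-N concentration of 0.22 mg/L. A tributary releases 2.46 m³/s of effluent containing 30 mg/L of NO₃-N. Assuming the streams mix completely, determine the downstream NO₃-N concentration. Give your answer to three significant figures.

Mixed concentration C = ΣQC/ΣQ = (36.80·0.2200 + 2.460·30.00) / 39.26 = 81.90/39.26 = 2.086 mg/L.

2.09 mg/L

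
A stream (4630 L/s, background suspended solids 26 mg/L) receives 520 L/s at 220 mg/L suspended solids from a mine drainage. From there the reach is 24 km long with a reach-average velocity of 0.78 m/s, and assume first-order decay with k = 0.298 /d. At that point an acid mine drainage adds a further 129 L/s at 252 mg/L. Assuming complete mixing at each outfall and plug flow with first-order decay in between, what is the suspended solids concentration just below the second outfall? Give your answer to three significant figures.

46.2 mg/L

Mass balance: C = (4630·26.00 + 520.0·220.0) / 5150 = 234800/5150 = 45.59 mg/L; combined flow 5150 L/s.
Travel time t = 24·1000 / 0.78 = 30770 s = 8.547 h.
After decay, C = 45.59 × e^(−kt) = 45.59 × 0.8993 = 41.00 mg/L.
Second outfall: C = (5150·41.00 + 129.0·252.0)/5279 = 46.15 mg/L.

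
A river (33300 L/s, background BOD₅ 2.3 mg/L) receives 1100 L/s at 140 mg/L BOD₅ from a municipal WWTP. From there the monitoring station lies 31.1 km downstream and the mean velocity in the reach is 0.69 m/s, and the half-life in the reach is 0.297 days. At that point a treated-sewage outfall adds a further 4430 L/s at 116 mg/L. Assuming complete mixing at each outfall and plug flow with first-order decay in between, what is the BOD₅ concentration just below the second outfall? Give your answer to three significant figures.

After mixing, C = (33300·2.300 + 1100·140.0) / 34400 = 230600/34400 = 6.703 mg/L; combined flow 34400 L/s.
Travel time t = 31.1·1000 / 0.69 = 45070 s = 12.52 h.
Half-life 0.297 d → k = ln 2 / 0.297 = 2.334 d⁻¹.
First-order decay: C = 6.703·exp(−k·t) = 6.703·0.2960 = 1.984 mg/L.
Second outfall: C = (34400·1.984 + 4430·116.0)/38830 = 14.99 mg/L.

15.0 mg/L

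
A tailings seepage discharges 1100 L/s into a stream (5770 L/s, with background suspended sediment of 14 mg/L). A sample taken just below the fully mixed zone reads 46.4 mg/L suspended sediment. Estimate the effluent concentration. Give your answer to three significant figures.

Mass balance: 5770·14.00 + 1100·Cₑ = 6870·46.40
→ Cₑ = (6870·46.40 − 5770·14.00) / 1100 = 216.4 mg/L.

216 mg/L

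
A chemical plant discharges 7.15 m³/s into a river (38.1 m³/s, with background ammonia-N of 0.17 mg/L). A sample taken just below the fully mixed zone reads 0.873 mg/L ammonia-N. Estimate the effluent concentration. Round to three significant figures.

Mass balance: 38.10·0.1700 + 7.150·Cₑ = 45.25·0.8730
→ Cₑ = (45.25·0.8730 − 38.10·0.1700) / 7.150 = 4.619 mg/L.

4.62 mg/L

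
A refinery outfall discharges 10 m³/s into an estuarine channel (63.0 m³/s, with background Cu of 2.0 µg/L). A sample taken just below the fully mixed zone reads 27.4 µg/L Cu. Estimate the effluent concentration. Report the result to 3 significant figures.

Mass balance: 63.00·2.000 + 10.00·Cₑ = 73.00·27.40
→ Cₑ = (73.00·27.40 − 63.00·2.000) / 10.00 = 187.4 µg/L.

187 µg/L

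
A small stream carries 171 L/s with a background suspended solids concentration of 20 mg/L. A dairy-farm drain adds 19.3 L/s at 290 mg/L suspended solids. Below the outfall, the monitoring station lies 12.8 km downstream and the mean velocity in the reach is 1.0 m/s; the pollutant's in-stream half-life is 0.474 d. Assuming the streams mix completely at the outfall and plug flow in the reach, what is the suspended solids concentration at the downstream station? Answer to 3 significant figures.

38.2 mg/L

Mixed concentration C = ΣQC/ΣQ = (171.0·20.00 + 19.30·290.0) / 190.3 = 9017/190.3 = 47.38 mg/L.
Travel time t = 12.8·1000 / 1.0 = 12800 s = 3.556 h.
Half-life 0.474 d → k = ln 2 / 0.474 = 1.462 d⁻¹.
Decay over the reach: 47.38·exp(−kt) = 47.38·0.8052 = 38.15 mg/L.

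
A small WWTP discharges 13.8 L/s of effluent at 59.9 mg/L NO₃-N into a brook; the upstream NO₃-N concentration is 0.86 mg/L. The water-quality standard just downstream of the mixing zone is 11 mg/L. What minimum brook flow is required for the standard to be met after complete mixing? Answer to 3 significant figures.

Set C_mix = 11: (Q·0.8600 + 13.80·59.90) / (Q + 13.80) = 11
→ Q = 13.80·(59.90 − 11)/(11 − 0.8600) = 66.55 L/s.

66.6 L/s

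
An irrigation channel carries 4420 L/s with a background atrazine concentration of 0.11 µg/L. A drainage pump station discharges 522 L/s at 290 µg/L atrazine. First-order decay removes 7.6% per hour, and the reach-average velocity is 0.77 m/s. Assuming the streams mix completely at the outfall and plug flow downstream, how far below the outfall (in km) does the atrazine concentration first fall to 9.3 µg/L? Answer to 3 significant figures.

After mixing, C = (4420·0.1100 + 522.0·290.0) / 4942 = 151900/4942 = 30.73 µg/L.
7.6%/h lost → k = −ln(1 − 0.076) = 0.07904 h⁻¹.
Set 30.73·exp(−k·t) = 9.3 → t = ln(30.73/9.3)/k = 54440 s = 15.12 h.
Distance = v·t = 0.77·54440 = 41920 m = 41.92 km.

41.9 km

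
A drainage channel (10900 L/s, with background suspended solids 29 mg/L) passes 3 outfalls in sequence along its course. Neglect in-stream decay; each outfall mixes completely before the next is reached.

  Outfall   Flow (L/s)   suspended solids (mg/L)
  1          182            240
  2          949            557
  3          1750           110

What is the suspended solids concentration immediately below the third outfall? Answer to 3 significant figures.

Below outfall 1: Q → 11080 L/s, C = (10900·29.00 + 182.0·240.0)/11080 = 32.47 mg/L.
Below outfall 2: Q → 12030 L/s, C = (11080·32.47 + 949.0·557.0)/12030 = 73.84 mg/L.
Below outfall 3: Q → 13780 L/s, C = (12030·73.84 + 1750·110.0)/13780 = 78.43 mg/L.

78.4 mg/L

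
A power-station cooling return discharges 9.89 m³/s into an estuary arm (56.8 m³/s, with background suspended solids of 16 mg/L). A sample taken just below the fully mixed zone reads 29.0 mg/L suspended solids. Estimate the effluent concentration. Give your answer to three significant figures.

104 mg/L

Mass balance: 56.80·16.00 + 9.890·Cₑ = 66.69·29.00
→ Cₑ = (66.69·29.00 − 56.80·16.00) / 9.890 = 103.7 mg/L.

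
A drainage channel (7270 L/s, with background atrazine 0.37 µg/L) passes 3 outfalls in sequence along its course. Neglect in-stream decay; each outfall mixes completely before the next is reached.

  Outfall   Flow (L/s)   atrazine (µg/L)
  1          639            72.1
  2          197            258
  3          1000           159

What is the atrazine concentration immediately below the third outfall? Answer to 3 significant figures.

28.4 µg/L

Outfall 1: combined Q = 7909 L/s; C = (7270·0.3700 + 639.0·72.10)/7909 = 6.165 µg/L.
Outfall 2: combined Q = 8106 L/s; C = (7909·6.165 + 197.0·258.0)/8106 = 12.29 µg/L.
Outfall 3: combined Q = 9106 L/s; C = (8106·12.29 + 1000·159.0)/9106 = 28.40 µg/L.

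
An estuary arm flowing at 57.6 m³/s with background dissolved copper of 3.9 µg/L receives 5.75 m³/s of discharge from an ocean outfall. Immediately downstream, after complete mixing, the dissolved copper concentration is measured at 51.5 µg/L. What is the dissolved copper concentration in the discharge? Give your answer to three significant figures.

528 µg/L

Mass balance: 57.60·3.900 + 5.750·Cₑ = 63.35·51.50
→ Cₑ = (63.35·51.50 − 57.60·3.900) / 5.750 = 528.3 µg/L.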